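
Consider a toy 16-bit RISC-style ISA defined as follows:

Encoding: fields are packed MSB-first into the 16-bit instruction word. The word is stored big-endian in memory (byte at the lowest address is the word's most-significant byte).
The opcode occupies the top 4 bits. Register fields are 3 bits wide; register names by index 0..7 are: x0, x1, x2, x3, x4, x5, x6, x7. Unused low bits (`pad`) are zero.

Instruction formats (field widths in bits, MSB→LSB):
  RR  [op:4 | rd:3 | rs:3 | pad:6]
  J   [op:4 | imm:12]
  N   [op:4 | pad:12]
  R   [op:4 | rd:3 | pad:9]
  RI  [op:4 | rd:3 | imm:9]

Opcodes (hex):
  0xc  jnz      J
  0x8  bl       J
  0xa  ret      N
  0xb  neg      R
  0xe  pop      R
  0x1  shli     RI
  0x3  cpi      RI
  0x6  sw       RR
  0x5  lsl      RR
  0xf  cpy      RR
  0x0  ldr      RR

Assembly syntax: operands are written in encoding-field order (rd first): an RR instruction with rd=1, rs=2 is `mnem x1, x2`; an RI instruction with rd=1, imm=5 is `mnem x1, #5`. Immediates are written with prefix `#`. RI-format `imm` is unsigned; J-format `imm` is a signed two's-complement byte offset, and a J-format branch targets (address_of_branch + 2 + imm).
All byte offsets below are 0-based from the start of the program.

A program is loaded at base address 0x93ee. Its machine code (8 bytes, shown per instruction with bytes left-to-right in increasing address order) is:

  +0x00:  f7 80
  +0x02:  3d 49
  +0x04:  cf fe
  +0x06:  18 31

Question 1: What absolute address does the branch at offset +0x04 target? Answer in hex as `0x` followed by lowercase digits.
@+04  big-endian(cf fe) = 0xcffe
  opcode bits[15:12]=0xc: jnz/J
  imm: (w>>0)&0xfff=0xffe (s12→-2) → #-2
  target = base 0x93ee + off 0x04 + 2 + imm -2 = 0x93f2

0x93f2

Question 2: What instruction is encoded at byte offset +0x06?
@+06  big-endian(18 31) = 0x1831
  opcode bits[15:12]=0x1: shli/RI
  [11:9] rd=4 = x4
  [8:0] imm=49 = #49

shli x4, #49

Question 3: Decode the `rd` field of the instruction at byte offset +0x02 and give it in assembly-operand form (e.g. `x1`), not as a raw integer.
off 0x02: read 3d 49 as big → 0x3d49
  top 4b → 0x3 → cpi [RI]
  [11:9] rd=6 = x6
  [8:0] imm=329 = #329

x6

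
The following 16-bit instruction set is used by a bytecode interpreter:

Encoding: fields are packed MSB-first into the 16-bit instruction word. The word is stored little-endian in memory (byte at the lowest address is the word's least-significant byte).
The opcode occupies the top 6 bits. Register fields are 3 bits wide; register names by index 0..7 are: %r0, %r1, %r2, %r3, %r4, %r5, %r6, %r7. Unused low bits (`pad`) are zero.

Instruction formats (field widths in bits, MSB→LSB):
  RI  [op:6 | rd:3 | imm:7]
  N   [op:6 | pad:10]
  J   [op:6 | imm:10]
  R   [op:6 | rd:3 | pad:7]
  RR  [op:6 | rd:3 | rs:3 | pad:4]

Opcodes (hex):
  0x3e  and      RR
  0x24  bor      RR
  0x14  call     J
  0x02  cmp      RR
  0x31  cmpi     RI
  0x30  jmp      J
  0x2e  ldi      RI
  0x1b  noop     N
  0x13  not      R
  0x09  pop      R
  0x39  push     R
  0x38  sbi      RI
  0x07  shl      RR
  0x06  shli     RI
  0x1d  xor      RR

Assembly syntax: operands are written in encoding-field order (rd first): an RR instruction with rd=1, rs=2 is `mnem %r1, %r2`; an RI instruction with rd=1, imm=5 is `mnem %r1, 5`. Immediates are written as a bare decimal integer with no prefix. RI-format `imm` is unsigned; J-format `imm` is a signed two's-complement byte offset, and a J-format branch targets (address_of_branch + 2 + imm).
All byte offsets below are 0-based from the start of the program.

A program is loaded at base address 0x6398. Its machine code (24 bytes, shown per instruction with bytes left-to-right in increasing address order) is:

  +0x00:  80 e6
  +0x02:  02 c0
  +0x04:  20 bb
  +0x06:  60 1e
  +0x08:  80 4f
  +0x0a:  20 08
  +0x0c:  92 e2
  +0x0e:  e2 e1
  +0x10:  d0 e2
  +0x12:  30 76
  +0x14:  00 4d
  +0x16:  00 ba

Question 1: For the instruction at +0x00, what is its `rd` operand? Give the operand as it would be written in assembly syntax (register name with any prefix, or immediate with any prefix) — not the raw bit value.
%r5

[00] 80 e6 → 0xe680
  opcode bits[15:10]=0x39: push/R
  rd: (w>>7)&0x7=0x5 → %r5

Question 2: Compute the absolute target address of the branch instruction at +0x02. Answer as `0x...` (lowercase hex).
[02] 02 c0 → 0xc002
  opcode bits[15:10]=0x30: jmp/J
  [9:0] imm=2 = 2
  target = base 0x6398 + off 0x02 + 2 + imm 2 = 0x639e

0x639e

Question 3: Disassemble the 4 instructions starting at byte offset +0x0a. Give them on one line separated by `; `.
@+0a  little-endian(20 08) = 0x0820
  opcode bits[15:10]=0x2: cmp/RR
  rd: (w>>7)&0x7=0x0 → %r0
  rs: (w>>4)&0x7=0x2 → %r2
@+0c  little-endian(92 e2) = 0xe292
  opcode bits[15:10]=0x38: sbi/RI
  rd: (w>>7)&0x7=0x5 → %r5
  imm: (w>>0)&0x7f=0x12 → 18
@+0e  little-endian(e2 e1) = 0xe1e2
  opcode bits[15:10]=0x38: sbi/RI
  rd: (w>>7)&0x7=0x3 → %r3
  imm: (w>>0)&0x7f=0x62 → 98
@+10  little-endian(d0 e2) = 0xe2d0
  opcode bits[15:10]=0x38: sbi/RI
  rd: (w>>7)&0x7=0x5 → %r5
  imm: (w>>0)&0x7f=0x50 → 80

cmp %r0, %r2; sbi %r5, 18; sbi %r3, 98; sbi %r5, 80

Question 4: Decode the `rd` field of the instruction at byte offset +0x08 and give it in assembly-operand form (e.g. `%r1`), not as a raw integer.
off 0x08: read 80 4f as little → 0x4f80
  top 6b → 0x13 → not [R]
  [9:7] rd=7 = %r7

%r7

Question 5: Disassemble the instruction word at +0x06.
+0x06: 60 1e ⇒ word 0x1e60 (little)
  top 6b → 0x7 → shl [RR]
  [9:7] rd=4 = %r4
  [6:4] rs=6 = %r6

shl %r4, %r6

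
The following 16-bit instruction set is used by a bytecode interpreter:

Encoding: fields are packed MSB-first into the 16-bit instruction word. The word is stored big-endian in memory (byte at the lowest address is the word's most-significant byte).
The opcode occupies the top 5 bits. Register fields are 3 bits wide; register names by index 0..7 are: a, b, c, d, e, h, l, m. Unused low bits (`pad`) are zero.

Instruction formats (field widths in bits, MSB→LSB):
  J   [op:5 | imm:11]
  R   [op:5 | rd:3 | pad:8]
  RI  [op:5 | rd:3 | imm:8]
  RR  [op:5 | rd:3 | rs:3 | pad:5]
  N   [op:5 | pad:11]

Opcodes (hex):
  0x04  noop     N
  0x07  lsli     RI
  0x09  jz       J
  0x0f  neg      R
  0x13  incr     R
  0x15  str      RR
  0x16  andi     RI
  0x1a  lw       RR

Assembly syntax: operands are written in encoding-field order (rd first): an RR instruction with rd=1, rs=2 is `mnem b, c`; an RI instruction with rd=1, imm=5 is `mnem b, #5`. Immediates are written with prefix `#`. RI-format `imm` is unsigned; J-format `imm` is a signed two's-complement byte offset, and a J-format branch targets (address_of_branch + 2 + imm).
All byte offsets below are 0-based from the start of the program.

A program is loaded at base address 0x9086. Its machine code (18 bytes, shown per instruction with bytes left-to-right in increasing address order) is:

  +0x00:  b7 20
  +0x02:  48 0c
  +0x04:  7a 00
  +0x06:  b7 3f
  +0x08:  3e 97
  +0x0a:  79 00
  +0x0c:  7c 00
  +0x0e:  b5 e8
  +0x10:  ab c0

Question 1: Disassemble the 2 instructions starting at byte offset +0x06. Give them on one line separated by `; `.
[06] b7 3f → 0xb73f
  op=0xb73f>>11=0x16 ⇒ andi (RI)
  [10:8] rd=7 = m
  [7:0] imm=63 = #63
[08] 3e 97 → 0x3e97
  op=0x3e97>>11=0x7 ⇒ lsli (RI)
  [10:8] rd=6 = l
  [7:0] imm=151 = #151

andi m, #63; lsli l, #151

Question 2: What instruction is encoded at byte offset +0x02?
jz #12

[02] 48 0c → 0x480c
  top 5b → 0x9 → jz [J]
  imm@[10:0]=0xc ⇒ #12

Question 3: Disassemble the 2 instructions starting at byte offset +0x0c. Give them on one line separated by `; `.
off 0x0c: read 7c 00 as big → 0x7c00
  op=0x7c00>>11=0xf ⇒ neg (R)
  rd@[10:8]=0x4 ⇒ e
off 0x0e: read b5 e8 as big → 0xb5e8
  op=0xb5e8>>11=0x16 ⇒ andi (RI)
  rd@[10:8]=0x5 ⇒ h
  imm@[7:0]=0xe8 ⇒ #232

neg e; andi h, #232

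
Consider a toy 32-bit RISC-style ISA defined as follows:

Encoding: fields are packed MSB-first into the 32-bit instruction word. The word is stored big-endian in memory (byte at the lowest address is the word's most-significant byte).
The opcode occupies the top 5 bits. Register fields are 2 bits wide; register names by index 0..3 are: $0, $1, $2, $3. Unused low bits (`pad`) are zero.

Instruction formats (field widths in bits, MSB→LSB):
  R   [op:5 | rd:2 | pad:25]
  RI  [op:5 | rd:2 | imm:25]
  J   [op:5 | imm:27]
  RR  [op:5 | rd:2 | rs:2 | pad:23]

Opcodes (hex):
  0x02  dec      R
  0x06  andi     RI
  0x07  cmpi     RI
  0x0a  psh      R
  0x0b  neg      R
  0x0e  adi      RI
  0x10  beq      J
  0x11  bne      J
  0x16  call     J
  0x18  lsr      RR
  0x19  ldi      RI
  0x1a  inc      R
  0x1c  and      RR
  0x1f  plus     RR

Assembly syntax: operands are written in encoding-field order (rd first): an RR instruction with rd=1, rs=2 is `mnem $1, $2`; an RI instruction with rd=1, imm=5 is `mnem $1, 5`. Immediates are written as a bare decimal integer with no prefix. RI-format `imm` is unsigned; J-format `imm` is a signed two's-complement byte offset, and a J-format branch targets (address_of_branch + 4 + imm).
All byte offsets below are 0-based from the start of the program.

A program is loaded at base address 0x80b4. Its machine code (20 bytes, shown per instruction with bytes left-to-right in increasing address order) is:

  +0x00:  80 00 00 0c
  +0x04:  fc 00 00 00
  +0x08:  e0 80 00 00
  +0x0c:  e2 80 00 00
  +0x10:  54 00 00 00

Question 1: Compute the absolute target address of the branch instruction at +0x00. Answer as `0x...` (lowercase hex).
[00] 80 00 00 0c → 0x8000000c
  top 5b → 0x10 → beq [J]
  [26:0] imm=12 = 12
  target = base 0x80b4 + off 0x00 + 4 + imm 12 = 0x80c4

0x80c4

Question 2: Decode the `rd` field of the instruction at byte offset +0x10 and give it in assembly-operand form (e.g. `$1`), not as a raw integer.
off 0x10: read 54 00 00 00 as big → 0x54000000
  opcode bits[31:27]=0xa: psh/R
  rd@[26:25]=0x2 ⇒ $2

$2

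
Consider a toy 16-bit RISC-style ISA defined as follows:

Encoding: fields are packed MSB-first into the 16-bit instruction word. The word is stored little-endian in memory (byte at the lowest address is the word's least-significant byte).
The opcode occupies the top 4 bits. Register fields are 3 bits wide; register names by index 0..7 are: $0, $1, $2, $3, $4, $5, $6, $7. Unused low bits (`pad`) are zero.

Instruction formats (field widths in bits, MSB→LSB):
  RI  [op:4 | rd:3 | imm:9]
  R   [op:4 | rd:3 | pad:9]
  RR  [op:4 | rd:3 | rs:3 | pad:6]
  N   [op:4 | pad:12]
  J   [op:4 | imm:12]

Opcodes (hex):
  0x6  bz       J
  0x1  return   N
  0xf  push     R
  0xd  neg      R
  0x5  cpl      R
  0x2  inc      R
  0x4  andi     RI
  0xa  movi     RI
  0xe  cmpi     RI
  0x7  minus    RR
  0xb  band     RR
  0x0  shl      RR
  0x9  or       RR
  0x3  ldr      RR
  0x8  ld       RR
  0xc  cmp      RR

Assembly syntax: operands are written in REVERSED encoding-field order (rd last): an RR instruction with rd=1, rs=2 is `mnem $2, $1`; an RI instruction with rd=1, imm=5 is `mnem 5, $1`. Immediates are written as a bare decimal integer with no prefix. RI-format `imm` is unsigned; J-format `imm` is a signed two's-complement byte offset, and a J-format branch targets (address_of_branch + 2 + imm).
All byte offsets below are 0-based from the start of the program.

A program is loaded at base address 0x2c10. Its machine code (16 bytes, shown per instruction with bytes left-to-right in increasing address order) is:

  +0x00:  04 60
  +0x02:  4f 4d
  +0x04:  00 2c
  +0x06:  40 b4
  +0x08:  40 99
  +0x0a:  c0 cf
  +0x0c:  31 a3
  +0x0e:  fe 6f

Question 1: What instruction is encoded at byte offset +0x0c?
[0c] 31 a3 → 0xa331
  opcode bits[15:12]=0xa: movi/RI
  rd@[11:9]=0x1 ⇒ $1
  imm@[8:0]=0x131 ⇒ 305

movi 305, $1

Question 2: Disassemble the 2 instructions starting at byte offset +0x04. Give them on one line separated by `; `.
inc $6; band $1, $2

off 0x04: read 00 2c as little → 0x2c00
  top 4b → 0x2 → inc [R]
  rd@[11:9]=0x6 ⇒ $6
off 0x06: read 40 b4 as little → 0xb440
  top 4b → 0xb → band [RR]
  rd@[11:9]=0x2 ⇒ $2
  rs@[8:6]=0x1 ⇒ $1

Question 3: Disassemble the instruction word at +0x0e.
bz -2

[0e] fe 6f → 0x6ffe
  opcode bits[15:12]=0x6: bz/J
  [11:0] imm=4094 (s12→-2) = -2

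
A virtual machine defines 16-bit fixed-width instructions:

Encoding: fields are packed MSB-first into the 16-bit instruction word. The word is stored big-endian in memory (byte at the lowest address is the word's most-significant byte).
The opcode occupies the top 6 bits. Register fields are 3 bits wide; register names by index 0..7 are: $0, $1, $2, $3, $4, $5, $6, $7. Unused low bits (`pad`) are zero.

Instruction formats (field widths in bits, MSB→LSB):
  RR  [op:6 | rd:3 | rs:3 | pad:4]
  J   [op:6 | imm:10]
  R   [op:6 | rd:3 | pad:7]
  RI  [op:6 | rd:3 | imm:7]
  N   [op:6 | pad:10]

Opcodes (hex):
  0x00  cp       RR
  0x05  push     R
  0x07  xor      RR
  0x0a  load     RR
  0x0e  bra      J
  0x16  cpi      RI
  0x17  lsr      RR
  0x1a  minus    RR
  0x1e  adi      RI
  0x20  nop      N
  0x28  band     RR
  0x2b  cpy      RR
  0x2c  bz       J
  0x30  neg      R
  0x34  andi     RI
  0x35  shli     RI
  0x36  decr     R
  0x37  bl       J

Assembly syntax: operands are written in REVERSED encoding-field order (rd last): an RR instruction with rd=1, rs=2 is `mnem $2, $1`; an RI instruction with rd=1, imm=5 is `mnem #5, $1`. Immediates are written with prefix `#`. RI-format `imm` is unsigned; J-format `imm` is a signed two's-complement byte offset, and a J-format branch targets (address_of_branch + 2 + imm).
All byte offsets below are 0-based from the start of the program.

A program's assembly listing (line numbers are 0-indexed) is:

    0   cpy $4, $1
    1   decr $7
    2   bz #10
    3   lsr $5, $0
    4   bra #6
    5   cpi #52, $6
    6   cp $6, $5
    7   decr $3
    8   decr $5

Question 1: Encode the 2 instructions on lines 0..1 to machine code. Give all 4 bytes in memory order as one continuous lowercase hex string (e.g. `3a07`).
0. cpy fields op=0x2b:6|rd=1:3|rs=4:3|pad=0:4 → word acc0h → ac c0
1. decr fields op=0x36:6|rd=7:3|pad=0:7 → word db80h → db 80

acc0db80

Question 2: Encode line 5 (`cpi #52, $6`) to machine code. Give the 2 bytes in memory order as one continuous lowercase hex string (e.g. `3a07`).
5b34

5. cpi fields op=0x16:6|rd=6:3|imm=52:7 → word 5b34h → 5b 34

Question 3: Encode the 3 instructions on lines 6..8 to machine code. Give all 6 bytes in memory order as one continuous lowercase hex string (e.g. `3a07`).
02e0d980da80

line 6 (cp): pack op=0x0:6|rd=5:3|rs=6:3|pad=0:4 = 0x02e0; big→ 02 e0
line 7 (decr): pack op=0x36:6|rd=3:3|pad=0:7 = 0xd980; big→ d9 80
line 8 (decr): pack op=0x36:6|rd=5:3|pad=0:7 = 0xda80; big→ da 80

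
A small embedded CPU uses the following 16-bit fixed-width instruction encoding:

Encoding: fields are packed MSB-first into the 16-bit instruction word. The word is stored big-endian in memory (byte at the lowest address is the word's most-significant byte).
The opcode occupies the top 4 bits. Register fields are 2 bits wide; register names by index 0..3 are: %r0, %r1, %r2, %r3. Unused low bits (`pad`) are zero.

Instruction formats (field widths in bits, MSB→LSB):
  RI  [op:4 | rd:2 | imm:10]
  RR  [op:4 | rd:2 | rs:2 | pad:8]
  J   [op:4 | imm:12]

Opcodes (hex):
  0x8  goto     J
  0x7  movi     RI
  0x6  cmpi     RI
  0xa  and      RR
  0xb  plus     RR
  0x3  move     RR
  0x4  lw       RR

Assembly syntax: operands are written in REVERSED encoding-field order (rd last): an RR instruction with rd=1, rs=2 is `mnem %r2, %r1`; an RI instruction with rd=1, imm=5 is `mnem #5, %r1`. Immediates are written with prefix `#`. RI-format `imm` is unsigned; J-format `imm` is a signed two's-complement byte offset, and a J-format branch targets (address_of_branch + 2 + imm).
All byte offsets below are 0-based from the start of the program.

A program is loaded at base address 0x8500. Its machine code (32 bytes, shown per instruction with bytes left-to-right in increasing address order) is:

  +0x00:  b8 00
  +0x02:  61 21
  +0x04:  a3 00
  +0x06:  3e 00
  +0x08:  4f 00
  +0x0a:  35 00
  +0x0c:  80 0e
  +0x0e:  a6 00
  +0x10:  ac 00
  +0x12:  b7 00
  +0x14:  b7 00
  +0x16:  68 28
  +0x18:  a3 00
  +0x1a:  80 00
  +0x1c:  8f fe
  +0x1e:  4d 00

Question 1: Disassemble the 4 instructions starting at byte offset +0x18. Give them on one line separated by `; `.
and %r3, %r0; goto #0; goto #-2; lw %r1, %r3

[18] a3 00 → 0xa300
  top 4b → 0xa → and [RR]
  rd@[11:10]=0x0 ⇒ %r0
  rs@[9:8]=0x3 ⇒ %r3
[1a] 80 00 → 0x8000
  top 4b → 0x8 → goto [J]
  imm@[11:0]=0x0 ⇒ #0
[1c] 8f fe → 0x8ffe
  top 4b → 0x8 → goto [J]
  imm@[11:0]=0xffe (s12→-2) ⇒ #-2
[1e] 4d 00 → 0x4d00
  top 4b → 0x4 → lw [RR]
  rd@[11:10]=0x3 ⇒ %r3
  rs@[9:8]=0x1 ⇒ %r1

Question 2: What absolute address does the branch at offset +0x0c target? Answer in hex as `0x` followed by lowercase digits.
off 0x0c: read 80 0e as big → 0x800e
  top 4b → 0x8 → goto [J]
  imm: (w>>0)&0xfff=0xe → #14
  target = base 0x8500 + off 0x0c + 2 + imm 14 = 0x851c

0x851c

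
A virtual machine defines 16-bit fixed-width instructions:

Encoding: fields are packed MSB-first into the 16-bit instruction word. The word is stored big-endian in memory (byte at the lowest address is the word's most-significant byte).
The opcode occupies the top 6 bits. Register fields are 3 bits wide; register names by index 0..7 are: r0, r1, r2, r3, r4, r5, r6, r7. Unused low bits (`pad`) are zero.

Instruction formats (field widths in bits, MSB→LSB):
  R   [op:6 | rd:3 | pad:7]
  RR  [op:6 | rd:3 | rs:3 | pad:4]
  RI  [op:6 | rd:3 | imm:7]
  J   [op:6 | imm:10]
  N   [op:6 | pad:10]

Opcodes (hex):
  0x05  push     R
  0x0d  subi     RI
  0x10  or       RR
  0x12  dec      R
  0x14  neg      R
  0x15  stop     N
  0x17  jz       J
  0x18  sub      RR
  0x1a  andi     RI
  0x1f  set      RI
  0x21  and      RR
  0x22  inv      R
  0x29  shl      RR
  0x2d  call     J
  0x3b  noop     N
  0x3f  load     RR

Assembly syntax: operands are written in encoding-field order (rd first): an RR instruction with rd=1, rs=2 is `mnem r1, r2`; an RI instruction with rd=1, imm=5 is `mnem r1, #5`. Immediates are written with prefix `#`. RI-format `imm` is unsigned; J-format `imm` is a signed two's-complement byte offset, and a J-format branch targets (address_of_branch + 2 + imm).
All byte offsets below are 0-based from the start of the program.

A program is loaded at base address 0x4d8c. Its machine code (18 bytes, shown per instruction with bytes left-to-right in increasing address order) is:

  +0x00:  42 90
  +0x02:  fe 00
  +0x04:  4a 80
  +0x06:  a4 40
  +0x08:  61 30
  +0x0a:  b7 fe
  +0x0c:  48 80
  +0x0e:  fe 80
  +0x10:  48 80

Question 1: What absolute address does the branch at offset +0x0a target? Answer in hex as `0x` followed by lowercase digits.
off 0x0a: read b7 fe as big → 0xb7fe
  top 6b → 0x2d → call [J]
  imm@[9:0]=0x3fe (s10→-2) ⇒ #-2
  target = base 0x4d8c + off 0x0a + 2 + imm -2 = 0x4d96

0x4d96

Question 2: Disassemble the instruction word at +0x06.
shl r0, r4

+0x06: a4 40 ⇒ word 0xa440 (big)
  top 6b → 0x29 → shl [RR]
  rd: (w>>7)&0x7=0x0 → r0
  rs: (w>>4)&0x7=0x4 → r4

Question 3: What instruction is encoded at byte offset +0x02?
load r4, r0

+0x02: fe 00 ⇒ word 0xfe00 (big)
  op=0xfe00>>10=0x3f ⇒ load (RR)
  [9:7] rd=4 = r4
  [6:4] rs=0 = r0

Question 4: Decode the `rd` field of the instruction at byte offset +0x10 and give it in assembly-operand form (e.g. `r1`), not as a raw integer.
[10] 48 80 → 0x4880
  opcode bits[15:10]=0x12: dec/R
  rd@[9:7]=0x1 ⇒ r1

r1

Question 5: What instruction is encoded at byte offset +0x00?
off 0x00: read 42 90 as big → 0x4290
  top 6b → 0x10 → or [RR]
  rd: (w>>7)&0x7=0x5 → r5
  rs: (w>>4)&0x7=0x1 → r1

or r5, r1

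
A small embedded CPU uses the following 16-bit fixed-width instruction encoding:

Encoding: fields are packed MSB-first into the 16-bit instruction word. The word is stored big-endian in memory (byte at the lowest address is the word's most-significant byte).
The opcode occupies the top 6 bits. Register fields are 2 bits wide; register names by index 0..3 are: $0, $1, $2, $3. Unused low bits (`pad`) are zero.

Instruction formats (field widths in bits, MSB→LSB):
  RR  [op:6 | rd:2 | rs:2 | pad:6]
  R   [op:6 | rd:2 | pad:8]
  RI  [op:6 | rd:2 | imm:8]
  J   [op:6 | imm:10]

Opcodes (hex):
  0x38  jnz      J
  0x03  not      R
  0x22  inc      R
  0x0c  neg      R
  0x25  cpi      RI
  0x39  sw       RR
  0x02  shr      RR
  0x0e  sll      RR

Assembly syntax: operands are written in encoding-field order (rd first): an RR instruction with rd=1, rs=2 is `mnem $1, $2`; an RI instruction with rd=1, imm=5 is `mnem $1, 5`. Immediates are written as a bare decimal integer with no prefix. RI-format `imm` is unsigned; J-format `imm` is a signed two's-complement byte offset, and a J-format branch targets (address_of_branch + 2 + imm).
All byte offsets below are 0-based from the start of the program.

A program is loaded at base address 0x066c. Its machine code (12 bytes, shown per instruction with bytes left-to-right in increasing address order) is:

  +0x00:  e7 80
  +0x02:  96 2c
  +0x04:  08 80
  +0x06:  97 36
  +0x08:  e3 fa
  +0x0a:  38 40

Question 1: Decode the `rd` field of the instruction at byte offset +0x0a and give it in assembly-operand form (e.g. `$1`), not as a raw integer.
$0

off 0x0a: read 38 40 as big → 0x3840
  opcode bits[15:10]=0xe: sll/RR
  rd@[9:8]=0x0 ⇒ $0
  rs@[7:6]=0x1 ⇒ $1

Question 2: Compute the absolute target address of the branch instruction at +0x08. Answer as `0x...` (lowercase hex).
off 0x08: read e3 fa as big → 0xe3fa
  top 6b → 0x38 → jnz [J]
  imm: (w>>0)&0x3ff=0x3fa (s10→-6) → -6
  target = base 0x066c + off 0x08 + 2 + imm -6 = 0x0670

0x0670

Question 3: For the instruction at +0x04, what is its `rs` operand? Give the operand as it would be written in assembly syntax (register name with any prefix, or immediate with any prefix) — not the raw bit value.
$2

[04] 08 80 → 0x0880
  top 6b → 0x2 → shr [RR]
  rd@[9:8]=0x0 ⇒ $0
  rs@[7:6]=0x2 ⇒ $2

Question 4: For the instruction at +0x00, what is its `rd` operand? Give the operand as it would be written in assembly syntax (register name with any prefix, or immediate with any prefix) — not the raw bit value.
$3

[00] e7 80 → 0xe780
  opcode bits[15:10]=0x39: sw/RR
  rd@[9:8]=0x3 ⇒ $3
  rs@[7:6]=0x2 ⇒ $2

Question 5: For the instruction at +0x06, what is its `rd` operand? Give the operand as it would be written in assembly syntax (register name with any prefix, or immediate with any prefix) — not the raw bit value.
[06] 97 36 → 0x9736
  op=0x9736>>10=0x25 ⇒ cpi (RI)
  rd@[9:8]=0x3 ⇒ $3
  imm@[7:0]=0x36 ⇒ 54

$3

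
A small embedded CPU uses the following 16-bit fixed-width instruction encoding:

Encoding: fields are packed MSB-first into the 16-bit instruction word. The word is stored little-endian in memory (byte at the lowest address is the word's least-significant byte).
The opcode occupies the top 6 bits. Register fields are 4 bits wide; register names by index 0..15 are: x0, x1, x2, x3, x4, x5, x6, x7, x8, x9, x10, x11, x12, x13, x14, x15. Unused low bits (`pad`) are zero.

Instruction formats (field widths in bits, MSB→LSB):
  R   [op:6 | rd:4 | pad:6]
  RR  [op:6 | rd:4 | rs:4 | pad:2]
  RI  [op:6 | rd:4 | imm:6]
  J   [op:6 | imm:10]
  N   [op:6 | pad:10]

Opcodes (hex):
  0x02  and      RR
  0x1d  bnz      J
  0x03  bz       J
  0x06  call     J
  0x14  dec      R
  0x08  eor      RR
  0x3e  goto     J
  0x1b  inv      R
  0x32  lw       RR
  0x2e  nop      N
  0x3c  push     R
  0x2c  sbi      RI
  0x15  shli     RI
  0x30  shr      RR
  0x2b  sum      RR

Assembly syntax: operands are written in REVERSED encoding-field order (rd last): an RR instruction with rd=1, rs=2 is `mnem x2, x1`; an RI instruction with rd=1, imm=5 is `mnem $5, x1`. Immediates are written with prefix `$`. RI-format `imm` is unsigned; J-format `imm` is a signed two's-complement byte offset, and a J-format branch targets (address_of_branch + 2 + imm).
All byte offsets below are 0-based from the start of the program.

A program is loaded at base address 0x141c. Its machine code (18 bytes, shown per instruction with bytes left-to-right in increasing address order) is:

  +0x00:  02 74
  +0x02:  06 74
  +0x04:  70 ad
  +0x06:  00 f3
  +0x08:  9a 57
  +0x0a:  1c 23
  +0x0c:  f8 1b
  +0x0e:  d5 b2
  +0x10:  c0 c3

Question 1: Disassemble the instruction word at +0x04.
sum x12, x5

@+04  little-endian(70 ad) = 0xad70
  opcode bits[15:10]=0x2b: sum/RR
  rd@[9:6]=0x5 ⇒ x5
  rs@[5:2]=0xc ⇒ x12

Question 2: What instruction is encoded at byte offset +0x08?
shli $26, x14

[08] 9a 57 → 0x579a
  top 6b → 0x15 → shli [RI]
  [9:6] rd=14 = x14
  [5:0] imm=26 = $26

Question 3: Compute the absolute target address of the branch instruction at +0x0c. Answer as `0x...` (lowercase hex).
@+0c  little-endian(f8 1b) = 0x1bf8
  opcode bits[15:10]=0x6: call/J
  [9:0] imm=1016 (s10→-8) = $-8
  target = base 0x141c + off 0x0c + 2 + imm -8 = 0x1422

0x1422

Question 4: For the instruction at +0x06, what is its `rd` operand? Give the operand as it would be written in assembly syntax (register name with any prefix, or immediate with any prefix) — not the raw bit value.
x12

[06] 00 f3 → 0xf300
  top 6b → 0x3c → push [R]
  rd: (w>>6)&0xf=0xc → x12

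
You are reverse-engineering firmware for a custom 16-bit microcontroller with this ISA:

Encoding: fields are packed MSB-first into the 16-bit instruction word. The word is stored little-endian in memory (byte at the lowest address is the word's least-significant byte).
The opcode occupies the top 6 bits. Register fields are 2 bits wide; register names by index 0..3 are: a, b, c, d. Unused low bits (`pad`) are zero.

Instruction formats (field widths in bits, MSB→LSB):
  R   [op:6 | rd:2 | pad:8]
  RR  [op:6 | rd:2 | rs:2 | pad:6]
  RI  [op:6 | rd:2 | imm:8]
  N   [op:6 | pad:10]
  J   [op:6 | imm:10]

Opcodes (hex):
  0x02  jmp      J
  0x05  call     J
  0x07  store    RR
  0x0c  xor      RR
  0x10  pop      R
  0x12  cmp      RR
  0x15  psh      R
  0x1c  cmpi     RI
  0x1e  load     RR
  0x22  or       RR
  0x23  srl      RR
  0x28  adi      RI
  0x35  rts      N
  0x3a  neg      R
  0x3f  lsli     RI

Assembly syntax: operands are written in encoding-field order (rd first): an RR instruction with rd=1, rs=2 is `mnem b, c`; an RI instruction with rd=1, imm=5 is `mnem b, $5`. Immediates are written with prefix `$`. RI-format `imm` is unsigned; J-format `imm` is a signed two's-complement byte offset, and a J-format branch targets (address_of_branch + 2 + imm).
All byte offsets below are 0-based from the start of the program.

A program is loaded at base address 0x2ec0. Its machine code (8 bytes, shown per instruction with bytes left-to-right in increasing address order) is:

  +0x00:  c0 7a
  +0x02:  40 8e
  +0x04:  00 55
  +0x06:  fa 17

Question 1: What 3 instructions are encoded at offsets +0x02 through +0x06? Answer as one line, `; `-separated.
@+02  little-endian(40 8e) = 0x8e40
  op=0x8e40>>10=0x23 ⇒ srl (RR)
  [9:8] rd=2 = c
  [7:6] rs=1 = b
@+04  little-endian(00 55) = 0x5500
  op=0x5500>>10=0x15 ⇒ psh (R)
  [9:8] rd=1 = b
@+06  little-endian(fa 17) = 0x17fa
  op=0x17fa>>10=0x5 ⇒ call (J)
  [9:0] imm=1018 (s10→-6) = $-6

srl c, b; psh b; call $-6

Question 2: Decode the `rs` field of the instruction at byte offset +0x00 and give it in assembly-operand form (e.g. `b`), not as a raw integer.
[00] c0 7a → 0x7ac0
  op=0x7ac0>>10=0x1e ⇒ load (RR)
  rd: (w>>8)&0x3=0x2 → c
  rs: (w>>6)&0x3=0x3 → d

d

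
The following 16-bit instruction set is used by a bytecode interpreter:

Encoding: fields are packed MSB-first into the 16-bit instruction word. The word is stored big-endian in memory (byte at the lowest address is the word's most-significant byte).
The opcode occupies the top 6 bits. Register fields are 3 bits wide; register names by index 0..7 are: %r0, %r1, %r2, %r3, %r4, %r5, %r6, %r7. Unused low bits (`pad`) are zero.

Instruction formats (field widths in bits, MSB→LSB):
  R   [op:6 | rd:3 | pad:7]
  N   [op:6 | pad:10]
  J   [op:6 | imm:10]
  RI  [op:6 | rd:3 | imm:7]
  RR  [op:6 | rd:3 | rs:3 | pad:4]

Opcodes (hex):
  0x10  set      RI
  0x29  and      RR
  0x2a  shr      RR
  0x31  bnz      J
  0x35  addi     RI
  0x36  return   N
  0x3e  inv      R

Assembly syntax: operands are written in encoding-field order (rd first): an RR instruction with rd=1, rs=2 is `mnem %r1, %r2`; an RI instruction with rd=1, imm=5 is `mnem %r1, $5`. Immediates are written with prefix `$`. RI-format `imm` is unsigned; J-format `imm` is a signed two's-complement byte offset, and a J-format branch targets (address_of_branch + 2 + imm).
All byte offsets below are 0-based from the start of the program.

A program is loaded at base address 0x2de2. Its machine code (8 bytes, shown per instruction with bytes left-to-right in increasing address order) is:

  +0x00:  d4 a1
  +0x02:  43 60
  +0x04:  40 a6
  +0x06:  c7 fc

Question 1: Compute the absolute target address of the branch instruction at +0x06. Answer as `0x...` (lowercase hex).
0x2de6

off 0x06: read c7 fc as big → 0xc7fc
  op=0xc7fc>>10=0x31 ⇒ bnz (J)
  imm: (w>>0)&0x3ff=0x3fc (s10→-4) → $-4
  target = base 0x2de2 + off 0x06 + 2 + imm -4 = 0x2de6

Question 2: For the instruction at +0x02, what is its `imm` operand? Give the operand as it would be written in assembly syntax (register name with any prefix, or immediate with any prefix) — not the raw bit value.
$96

+0x02: 43 60 ⇒ word 0x4360 (big)
  op=0x4360>>10=0x10 ⇒ set (RI)
  rd@[9:7]=0x6 ⇒ %r6
  imm@[6:0]=0x60 ⇒ $96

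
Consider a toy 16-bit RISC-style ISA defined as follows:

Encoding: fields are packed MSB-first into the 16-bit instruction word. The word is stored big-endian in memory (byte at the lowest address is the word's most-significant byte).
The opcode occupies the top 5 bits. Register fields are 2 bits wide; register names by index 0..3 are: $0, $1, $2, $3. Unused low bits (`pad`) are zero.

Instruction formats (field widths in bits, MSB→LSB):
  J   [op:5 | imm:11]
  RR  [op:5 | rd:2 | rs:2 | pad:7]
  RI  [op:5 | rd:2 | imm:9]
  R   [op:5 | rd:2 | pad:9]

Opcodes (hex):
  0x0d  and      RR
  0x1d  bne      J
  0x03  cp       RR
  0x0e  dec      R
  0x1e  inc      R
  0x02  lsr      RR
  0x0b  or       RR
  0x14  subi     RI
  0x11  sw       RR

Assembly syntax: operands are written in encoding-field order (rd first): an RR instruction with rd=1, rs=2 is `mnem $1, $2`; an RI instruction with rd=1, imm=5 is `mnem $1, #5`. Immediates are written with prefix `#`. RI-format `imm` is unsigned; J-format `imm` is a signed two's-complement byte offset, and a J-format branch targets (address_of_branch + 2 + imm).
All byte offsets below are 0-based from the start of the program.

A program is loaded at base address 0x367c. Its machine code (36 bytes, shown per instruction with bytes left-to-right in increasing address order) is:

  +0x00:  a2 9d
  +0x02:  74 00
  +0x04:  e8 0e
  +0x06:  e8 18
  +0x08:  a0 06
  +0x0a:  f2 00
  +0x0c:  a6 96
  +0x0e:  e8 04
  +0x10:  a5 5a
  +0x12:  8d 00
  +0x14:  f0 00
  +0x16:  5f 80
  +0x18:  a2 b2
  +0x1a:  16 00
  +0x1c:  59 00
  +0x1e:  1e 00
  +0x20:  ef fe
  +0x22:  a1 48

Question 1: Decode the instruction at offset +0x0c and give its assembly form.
+0x0c: a6 96 ⇒ word 0xa696 (big)
  top 5b → 0x14 → subi [RI]
  rd: (w>>9)&0x3=0x3 → $3
  imm: (w>>0)&0x1ff=0x96 → #150

subi $3, #150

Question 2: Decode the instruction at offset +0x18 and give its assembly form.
subi $1, #178

off 0x18: read a2 b2 as big → 0xa2b2
  top 5b → 0x14 → subi [RI]
  rd@[10:9]=0x1 ⇒ $1
  imm@[8:0]=0xb2 ⇒ #178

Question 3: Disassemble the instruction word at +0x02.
@+02  big-endian(74 00) = 0x7400
  top 5b → 0xe → dec [R]
  [10:9] rd=2 = $2

dec $2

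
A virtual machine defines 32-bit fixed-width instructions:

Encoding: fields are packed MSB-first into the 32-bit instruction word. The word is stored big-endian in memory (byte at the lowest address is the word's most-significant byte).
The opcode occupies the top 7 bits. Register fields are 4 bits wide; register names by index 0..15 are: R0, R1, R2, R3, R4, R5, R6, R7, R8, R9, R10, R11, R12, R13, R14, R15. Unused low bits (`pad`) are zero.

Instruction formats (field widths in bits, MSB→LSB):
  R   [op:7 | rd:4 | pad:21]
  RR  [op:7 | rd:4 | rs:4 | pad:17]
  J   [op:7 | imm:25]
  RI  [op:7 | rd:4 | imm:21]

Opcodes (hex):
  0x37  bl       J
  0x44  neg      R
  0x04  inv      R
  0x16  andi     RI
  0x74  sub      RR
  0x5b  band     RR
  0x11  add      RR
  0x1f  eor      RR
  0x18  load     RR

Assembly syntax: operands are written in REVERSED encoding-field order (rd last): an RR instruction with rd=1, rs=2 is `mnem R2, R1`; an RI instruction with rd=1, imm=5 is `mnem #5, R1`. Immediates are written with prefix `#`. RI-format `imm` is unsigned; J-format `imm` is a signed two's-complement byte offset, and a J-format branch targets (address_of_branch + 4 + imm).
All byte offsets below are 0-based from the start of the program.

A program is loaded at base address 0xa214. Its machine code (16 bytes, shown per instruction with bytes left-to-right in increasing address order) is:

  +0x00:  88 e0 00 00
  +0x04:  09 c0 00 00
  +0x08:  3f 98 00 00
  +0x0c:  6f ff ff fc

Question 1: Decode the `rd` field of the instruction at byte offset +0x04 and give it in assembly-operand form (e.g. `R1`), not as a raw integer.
off 0x04: read 09 c0 00 00 as big → 0x09c00000
  op=0x09c00000>>25=0x4 ⇒ inv (R)
  rd@[24:21]=0xe ⇒ R14

R14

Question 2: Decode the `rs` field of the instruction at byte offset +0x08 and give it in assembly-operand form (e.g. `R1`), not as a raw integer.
@+08  big-endian(3f 98 00 00) = 0x3f980000
  top 7b → 0x1f → eor [RR]
  [24:21] rd=12 = R12
  [20:17] rs=12 = R12

R12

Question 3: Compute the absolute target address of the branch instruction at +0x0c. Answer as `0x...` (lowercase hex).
+0x0c: 6f ff ff fc ⇒ word 0x6ffffffc (big)
  top 7b → 0x37 → bl [J]
  imm: (w>>0)&0x1ffffff=0x1fffffc (s25→-4) → #-4
  target = base 0xa214 + off 0x0c + 4 + imm -4 = 0xa220

0xa220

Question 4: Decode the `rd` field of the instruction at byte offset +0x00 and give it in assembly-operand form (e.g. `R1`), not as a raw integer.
[00] 88 e0 00 00 → 0x88e00000
  top 7b → 0x44 → neg [R]
  rd@[24:21]=0x7 ⇒ R7

R7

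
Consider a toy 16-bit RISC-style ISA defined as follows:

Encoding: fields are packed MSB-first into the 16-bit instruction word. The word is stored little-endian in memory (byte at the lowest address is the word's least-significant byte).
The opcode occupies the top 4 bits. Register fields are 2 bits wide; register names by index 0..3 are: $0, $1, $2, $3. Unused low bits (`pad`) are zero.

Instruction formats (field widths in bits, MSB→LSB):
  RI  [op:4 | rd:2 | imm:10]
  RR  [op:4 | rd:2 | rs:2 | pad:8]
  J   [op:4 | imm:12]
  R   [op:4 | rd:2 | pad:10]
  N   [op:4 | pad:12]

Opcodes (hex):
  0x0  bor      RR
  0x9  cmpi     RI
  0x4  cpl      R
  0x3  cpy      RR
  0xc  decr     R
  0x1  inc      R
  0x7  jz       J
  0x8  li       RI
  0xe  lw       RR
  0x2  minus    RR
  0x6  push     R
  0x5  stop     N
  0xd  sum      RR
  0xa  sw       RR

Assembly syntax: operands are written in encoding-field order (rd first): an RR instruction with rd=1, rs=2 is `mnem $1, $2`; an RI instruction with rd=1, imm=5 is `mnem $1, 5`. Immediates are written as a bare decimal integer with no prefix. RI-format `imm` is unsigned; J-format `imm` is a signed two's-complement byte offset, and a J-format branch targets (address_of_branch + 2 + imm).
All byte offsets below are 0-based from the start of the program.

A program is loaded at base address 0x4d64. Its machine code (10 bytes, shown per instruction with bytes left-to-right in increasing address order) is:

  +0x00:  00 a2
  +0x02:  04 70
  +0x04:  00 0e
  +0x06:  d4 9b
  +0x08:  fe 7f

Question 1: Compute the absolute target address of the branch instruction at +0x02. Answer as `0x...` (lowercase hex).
+0x02: 04 70 ⇒ word 0x7004 (little)
  top 4b → 0x7 → jz [J]
  imm@[11:0]=0x4 ⇒ 4
  target = base 0x4d64 + off 0x02 + 2 + imm 4 = 0x4d6c

0x4d6c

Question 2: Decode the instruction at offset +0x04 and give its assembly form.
off 0x04: read 00 0e as little → 0x0e00
  op=0x0e00>>12=0x0 ⇒ bor (RR)
  rd@[11:10]=0x3 ⇒ $3
  rs@[9:8]=0x2 ⇒ $2

bor $3, $2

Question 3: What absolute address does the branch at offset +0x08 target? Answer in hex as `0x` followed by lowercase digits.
off 0x08: read fe 7f as little → 0x7ffe
  op=0x7ffe>>12=0x7 ⇒ jz (J)
  [11:0] imm=4094 (s12→-2) = -2
  target = base 0x4d64 + off 0x08 + 2 + imm -2 = 0x4d6c

0x4d6c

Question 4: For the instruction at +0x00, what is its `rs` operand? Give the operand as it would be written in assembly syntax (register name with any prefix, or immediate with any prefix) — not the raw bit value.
$2

+0x00: 00 a2 ⇒ word 0xa200 (little)
  opcode bits[15:12]=0xa: sw/RR
  [11:10] rd=0 = $0
  [9:8] rs=2 = $2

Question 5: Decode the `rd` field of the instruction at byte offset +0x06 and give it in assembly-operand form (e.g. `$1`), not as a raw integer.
$2

@+06  little-endian(d4 9b) = 0x9bd4
  opcode bits[15:12]=0x9: cmpi/RI
  [11:10] rd=2 = $2
  [9:0] imm=980 = 980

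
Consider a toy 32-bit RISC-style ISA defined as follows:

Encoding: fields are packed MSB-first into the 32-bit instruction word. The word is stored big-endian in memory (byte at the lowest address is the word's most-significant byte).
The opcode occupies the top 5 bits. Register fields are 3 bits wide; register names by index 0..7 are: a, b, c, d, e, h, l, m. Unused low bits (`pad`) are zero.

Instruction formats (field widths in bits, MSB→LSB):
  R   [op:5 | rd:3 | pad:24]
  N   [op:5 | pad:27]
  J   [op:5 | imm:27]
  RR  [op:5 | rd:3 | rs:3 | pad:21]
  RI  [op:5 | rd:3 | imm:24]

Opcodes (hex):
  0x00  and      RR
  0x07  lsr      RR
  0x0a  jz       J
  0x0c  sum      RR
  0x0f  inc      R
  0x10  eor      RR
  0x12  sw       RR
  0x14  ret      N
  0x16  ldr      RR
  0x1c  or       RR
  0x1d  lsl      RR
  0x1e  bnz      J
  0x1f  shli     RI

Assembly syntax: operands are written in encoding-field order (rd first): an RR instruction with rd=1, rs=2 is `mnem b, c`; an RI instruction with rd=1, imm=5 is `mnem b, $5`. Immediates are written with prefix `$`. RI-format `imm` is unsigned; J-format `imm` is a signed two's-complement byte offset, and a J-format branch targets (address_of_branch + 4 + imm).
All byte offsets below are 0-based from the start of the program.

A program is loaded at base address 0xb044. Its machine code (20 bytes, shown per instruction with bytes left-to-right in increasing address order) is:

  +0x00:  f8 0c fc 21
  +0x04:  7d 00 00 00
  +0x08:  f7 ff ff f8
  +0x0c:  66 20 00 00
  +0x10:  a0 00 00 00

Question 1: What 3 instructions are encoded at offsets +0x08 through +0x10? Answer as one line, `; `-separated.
bnz $-8; sum l, b; ret

+0x08: f7 ff ff f8 ⇒ word 0xf7fffff8 (big)
  op=0xf7fffff8>>27=0x1e ⇒ bnz (J)
  imm@[26:0]=0x7fffff8 (s27→-8) ⇒ $-8
+0x0c: 66 20 00 00 ⇒ word 0x66200000 (big)
  op=0x66200000>>27=0xc ⇒ sum (RR)
  rd@[26:24]=0x6 ⇒ l
  rs@[23:21]=0x1 ⇒ b
+0x10: a0 00 00 00 ⇒ word 0xa0000000 (big)
  op=0xa0000000>>27=0x14 ⇒ ret (N)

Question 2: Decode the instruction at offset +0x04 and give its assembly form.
+0x04: 7d 00 00 00 ⇒ word 0x7d000000 (big)
  opcode bits[31:27]=0xf: inc/R
  [26:24] rd=5 = h

inc h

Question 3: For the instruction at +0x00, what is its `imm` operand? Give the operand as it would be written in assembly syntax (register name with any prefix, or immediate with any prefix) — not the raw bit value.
$850977

@+00  big-endian(f8 0c fc 21) = 0xf80cfc21
  opcode bits[31:27]=0x1f: shli/RI
  rd: (w>>24)&0x7=0x0 → a
  imm: (w>>0)&0xffffff=0xcfc21 → $850977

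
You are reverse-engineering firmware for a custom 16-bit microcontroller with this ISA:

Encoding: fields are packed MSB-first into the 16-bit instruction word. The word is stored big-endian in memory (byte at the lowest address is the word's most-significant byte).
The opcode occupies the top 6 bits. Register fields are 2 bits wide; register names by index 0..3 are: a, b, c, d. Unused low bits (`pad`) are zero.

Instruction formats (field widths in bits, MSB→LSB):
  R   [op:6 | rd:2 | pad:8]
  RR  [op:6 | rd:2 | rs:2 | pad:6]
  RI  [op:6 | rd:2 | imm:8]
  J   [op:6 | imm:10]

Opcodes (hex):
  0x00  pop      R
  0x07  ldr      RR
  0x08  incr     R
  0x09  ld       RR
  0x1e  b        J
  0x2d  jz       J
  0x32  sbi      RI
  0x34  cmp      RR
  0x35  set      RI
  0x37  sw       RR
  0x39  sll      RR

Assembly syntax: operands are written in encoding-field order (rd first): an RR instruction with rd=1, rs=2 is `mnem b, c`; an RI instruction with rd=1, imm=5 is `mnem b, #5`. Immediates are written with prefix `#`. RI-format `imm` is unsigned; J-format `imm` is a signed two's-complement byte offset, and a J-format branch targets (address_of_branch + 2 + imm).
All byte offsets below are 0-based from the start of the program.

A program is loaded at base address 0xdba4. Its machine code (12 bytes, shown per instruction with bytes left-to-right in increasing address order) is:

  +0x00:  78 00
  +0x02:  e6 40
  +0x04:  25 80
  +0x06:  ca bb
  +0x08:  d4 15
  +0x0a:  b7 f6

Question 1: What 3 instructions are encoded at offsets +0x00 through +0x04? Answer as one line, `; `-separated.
b #0; sll c, b; ld b, c

[00] 78 00 → 0x7800
  opcode bits[15:10]=0x1e: b/J
  [9:0] imm=0 = #0
[02] e6 40 → 0xe640
  opcode bits[15:10]=0x39: sll/RR
  [9:8] rd=2 = c
  [7:6] rs=1 = b
[04] 25 80 → 0x2580
  opcode bits[15:10]=0x9: ld/RR
  [9:8] rd=1 = b
  [7:6] rs=2 = c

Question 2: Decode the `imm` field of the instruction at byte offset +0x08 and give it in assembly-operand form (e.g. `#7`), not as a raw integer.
#21

[08] d4 15 → 0xd415
  op=0xd415>>10=0x35 ⇒ set (RI)
  [9:8] rd=0 = a
  [7:0] imm=21 = #21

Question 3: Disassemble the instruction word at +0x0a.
jz #-10

@+0a  big-endian(b7 f6) = 0xb7f6
  op=0xb7f6>>10=0x2d ⇒ jz (J)
  imm: (w>>0)&0x3ff=0x3f6 (s10→-10) → #-10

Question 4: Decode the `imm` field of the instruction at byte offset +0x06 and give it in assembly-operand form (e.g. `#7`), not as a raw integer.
#187

[06] ca bb → 0xcabb
  op=0xcabb>>10=0x32 ⇒ sbi (RI)
  rd@[9:8]=0x2 ⇒ c
  imm@[7:0]=0xbb ⇒ #187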